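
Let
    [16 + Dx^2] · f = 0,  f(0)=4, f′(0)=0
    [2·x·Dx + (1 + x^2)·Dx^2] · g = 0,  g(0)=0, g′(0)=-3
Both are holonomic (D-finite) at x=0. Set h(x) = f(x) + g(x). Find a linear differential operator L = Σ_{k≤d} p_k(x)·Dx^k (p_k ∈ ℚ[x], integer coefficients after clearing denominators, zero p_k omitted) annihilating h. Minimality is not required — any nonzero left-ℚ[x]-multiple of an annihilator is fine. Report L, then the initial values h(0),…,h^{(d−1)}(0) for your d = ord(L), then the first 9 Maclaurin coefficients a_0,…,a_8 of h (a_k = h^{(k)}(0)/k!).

L = (64·x + 704·x^3 + 256·x^5)·Dx + (112 + 416·x^2 + 432·x^4 + 128·x^6)·Dx^2 + (4·x + 44·x^3 + 16·x^5)·Dx^3 + (7 + 26·x^2 + 27·x^4 + 8·x^6)·Dx^4  (order 4).
h: a_k = 4, -3, -32, 1, 128/3, -3/5, -1024/45, 3/7, 2048/315, …
ICs: h(0) = 4, h′(0) = -3, h′′(0) = -64, h′′′(0) = 6.

f: a_k = 4, 0, -32, 0, 128/3, 0, -1024/45, 0, 2048/315, …
g: a_k = 0, -3, 0, 1, 0, -3/5, 0, 3/7, 0, …
L₀ := lclm(L_f,L_g); ord L₀ ≤ 2+2.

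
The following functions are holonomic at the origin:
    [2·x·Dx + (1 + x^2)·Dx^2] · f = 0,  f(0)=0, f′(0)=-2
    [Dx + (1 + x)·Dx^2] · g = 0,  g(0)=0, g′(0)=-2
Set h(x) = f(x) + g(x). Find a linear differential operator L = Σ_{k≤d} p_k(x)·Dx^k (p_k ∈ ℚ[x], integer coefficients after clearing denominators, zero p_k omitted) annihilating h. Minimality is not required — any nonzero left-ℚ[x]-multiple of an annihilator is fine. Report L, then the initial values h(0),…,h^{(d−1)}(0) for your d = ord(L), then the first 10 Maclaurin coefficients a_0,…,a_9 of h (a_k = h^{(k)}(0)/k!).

L = (-2 - 6·x + 6·x^2 + 2·x^3)·Dx + (-4 - 4·x + 12·x^3 + 4·x^4)·Dx^2 + (-1 + x + 2·x^2 + 2·x^3 + 3·x^4 + x^5)·Dx^3  (order 3).
h: a_k = 0, -4, 1, 0, 1/2, -4/5, 1/3, 0, 1/4, -4/9, …
ICs: h(0) = 0, h′(0) = -4, h′′(0) = 2.

f: a_k = 0, -2, 0, 2/3, 0, -2/5, 0, 2/7, 0, -2/9, …
g: a_k = 0, -2, 1, -2/3, 1/2, -2/5, 1/3, -2/7, 1/4, -2/9, …
f+g: L₀ = lclm(L_f,L_g), ord ≤ 2+2.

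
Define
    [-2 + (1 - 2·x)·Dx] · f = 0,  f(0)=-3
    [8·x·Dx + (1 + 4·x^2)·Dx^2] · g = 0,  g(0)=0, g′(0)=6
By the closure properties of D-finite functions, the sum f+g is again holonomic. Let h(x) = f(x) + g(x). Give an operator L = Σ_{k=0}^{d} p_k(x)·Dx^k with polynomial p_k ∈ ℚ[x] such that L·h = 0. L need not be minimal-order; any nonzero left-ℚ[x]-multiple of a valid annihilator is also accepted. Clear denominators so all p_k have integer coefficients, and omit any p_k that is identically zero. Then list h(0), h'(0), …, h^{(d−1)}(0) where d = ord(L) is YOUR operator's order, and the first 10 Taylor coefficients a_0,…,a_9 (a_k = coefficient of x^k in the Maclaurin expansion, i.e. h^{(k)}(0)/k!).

f: a_k = -3, -6, -12, -24, -48, -96, -192, -384, -768, -1536, …
g: a_k = 0, 6, 0, -8, 0, 96/5, 0, -384/7, 0, 512/3, …
h₀=f+g: left-lcm gives L₀, ord ≤ 3.
L = (-8 + 64·x + 96·x^2)·Dx + (8 - 8·x + 32·x^2 + 96·x^3)·Dx^2 + (-1 + 16·x^4)·Dx^3  (order 3).
h: a_k = -3, 0, -12, -32, -48, -384/5, -192, -3072/7, -768, -4096/3, …
ICs: h(0) = -3, h′(0) = 0, h′′(0) = -24.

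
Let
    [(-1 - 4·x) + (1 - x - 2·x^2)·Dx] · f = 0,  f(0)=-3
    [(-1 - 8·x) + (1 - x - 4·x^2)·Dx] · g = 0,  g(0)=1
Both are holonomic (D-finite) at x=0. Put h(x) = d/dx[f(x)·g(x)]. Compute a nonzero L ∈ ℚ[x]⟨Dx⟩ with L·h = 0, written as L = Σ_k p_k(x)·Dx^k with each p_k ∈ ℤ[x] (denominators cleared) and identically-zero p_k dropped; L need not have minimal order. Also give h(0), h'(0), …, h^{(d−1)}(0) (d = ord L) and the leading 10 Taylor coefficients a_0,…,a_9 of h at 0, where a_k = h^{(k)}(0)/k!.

L = (9 + 12·x - 9·x^2 - 272·x^3 - 144·x^4 + 720·x^5 + 640·x^6) + (-1 - 3·x + 24·x^2 + 17·x^3 - 115·x^4 - 66·x^5 + 168·x^6 + 128·x^7)·Dx  (order 1).
h: a_k = -6, -54, -198, -828, -2670, -8946, -27174, -82872, -242190, -703950, …
ICs: h(0) = -6.

f: a_k = -3, -3, -9, -15, -33, -63, -129, -255, -513, -1023, …
g: a_k = 1, 1, 5, 9, 29, 65, 181, 441, 1165, 2929, …
Sym-product of L_f,L_g gives L₀ (≤ ord 1).
h=h₀': d/dx-closure on L₀ ⇒ L.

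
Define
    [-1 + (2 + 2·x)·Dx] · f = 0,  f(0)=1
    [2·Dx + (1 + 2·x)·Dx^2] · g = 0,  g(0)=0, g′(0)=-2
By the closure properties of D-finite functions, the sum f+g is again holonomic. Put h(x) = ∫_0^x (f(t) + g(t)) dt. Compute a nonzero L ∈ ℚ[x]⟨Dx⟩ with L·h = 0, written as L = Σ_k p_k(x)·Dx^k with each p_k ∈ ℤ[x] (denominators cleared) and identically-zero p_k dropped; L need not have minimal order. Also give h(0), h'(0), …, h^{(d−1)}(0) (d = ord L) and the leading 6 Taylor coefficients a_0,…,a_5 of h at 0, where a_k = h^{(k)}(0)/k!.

L = (10 + 4·x)·Dx^2 + (29 + 52·x + 20·x^2)·Dx^3 + (6 + 22·x + 24·x^2 + 8·x^3)·Dx^4  (order 4).
h: a_k = 0, 1, -3/4, 5/8, -125/192, 507/640, …
ICs: h(0) = 0, h′(0) = 1, h′′(0) = -3/2, h′′′(0) = 15/4.

f: a_k = 1, 1/2, -1/8, 1/16, -5/128, 7/256, …
g: a_k = 0, -2, 2, -8/3, 4, -32/5, …
L₀ := lclm(L_f,L_g); ord L₀ ≤ 1+2.
h=∫₀ˣh₀: take L = L₀·Dx.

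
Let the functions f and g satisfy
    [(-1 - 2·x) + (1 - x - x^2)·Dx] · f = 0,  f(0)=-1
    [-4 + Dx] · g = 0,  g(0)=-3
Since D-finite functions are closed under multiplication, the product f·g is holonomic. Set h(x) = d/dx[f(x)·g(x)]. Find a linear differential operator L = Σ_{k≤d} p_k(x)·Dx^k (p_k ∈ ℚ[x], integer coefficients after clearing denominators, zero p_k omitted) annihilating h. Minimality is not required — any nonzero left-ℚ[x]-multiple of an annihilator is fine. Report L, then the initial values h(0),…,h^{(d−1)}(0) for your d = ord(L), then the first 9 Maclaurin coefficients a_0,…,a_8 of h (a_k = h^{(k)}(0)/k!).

f: a_k = -1, -1, -2, -3, -5, -8, -13, -21, -34, …
g: a_k = -3, -12, -24, -32, -32, -128/5, -256/15, -1024/105, -512/105, …
f·g: L₀ = L_f ⊗_s L_g, ord ≤ 1·1.
Derive L from L₀ (diff closure).
L = (28 - 18·x - 34·x^2 + 16·x^3 + 16·x^4) + (-5 + 7·x + 7·x^2 - 6·x^3 - 4·x^4)·Dx  (order 1).
h: a_k = 15, 84, 267, 652, 1388, 2746, 78227/15, 1014352/105, 263891/15, …
ICs: h(0) = 15.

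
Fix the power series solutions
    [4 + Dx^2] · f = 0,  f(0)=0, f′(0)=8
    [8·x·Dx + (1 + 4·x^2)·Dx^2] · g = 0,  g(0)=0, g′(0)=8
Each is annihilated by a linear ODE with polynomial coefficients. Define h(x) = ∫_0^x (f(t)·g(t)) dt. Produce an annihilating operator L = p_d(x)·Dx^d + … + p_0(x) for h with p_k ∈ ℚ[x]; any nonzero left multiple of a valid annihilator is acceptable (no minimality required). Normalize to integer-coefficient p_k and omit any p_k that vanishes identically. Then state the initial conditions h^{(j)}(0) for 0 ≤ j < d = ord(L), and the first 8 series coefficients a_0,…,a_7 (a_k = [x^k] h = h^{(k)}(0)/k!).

L = (80 + 832·x^2 + 1408·x^4 + 2048·x^6 + 2048·x^8)·Dx + (96·x + 640·x^3 + 1536·x^5 + 2048·x^7)·Dx^2 + (24 + 256·x^2 + 576·x^4 + 1024·x^6 + 1024·x^8)·Dx^3 + (24·x + 160·x^3 + 384·x^5 + 512·x^7)·Dx^4 + (1 + 12·x^2 + 56·x^4 + 128·x^6 + 128·x^8)·Dx^5  (order 5).
h: a_k = 0, 0, 0, 64/3, 0, -128/5, 0, 2432/63, …
ICs: h(0) = 0, h′(0) = 0, h′′(0) = 0, h′′′(0) = 128, h′′′′(0) = 0.

f: a_k = 0, 8, 0, -16/3, 0, 16/15, 0, -32/315, …
g: a_k = 0, 8, 0, -32/3, 0, 128/5, 0, -512/7, …
f·g: L₀ = L_f ⊗_s L_g, ord ≤ 2·2.
Integrate: L := L₀·Dx.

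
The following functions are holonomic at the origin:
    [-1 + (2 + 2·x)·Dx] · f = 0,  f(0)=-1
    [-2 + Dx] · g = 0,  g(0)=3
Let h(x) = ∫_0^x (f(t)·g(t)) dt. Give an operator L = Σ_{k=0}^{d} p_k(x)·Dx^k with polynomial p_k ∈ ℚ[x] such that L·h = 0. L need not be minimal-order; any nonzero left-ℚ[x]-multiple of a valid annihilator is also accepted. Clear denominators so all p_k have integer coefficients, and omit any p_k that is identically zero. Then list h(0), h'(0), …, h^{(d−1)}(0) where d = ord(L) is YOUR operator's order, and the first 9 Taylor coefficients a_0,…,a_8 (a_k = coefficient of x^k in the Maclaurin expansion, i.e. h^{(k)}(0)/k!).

f: a_k = -1, -1/2, 1/8, -1/16, 5/128, -7/256, 21/1024, -33/2048, 429/32768, …
g: a_k = 3, 6, 6, 4, 2, 4/5, 4/15, 8/105, 2/105, …
Sym-product of L_f,L_g gives L₀ (≤ ord 1).
Integrate: L := L₀·Dx.
L = (-5 - 4·x)·Dx + (2 + 2·x)·Dx^2  (order 2).
h: a_k = 0, -3, -15/4, -23/8, -103/64, -449/640, -1949/7680, -1643/21504, -36047/1720320, …
ICs: h(0) = 0, h′(0) = -3.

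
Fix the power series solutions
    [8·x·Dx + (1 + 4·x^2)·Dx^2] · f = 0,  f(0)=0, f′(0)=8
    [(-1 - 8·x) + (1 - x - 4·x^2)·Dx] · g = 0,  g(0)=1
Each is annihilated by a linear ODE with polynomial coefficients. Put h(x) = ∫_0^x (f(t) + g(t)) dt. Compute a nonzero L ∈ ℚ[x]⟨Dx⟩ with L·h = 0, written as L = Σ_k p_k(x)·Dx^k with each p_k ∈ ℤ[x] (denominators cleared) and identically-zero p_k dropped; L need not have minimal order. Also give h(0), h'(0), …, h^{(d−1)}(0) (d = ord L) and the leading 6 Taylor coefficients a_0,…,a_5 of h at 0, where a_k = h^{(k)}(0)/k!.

f: a_k = 0, 8, 0, -32/3, 0, 128/5, …
g: a_k = 1, 1, 5, 9, 29, 65, …
Weyl lclm of L_f,L_g ⇒ L₀ (ord ≤ 3).
∫: right-multiply L₀ by Dx.
L = (40 - 160·x - 2272·x^2 - 4608·x^3 - 16896·x^4 - 6144·x^6)·Dx^2 + (-31 - 264·x - 364·x^2 - 2208·x^3 - 4160·x^4 - 12800·x^5 - 768·x^6 - 6144·x^7)·Dx^3 + (5 + 11·x + 80·x^2 - 116·x^3 - 80·x^4 - 704·x^5 - 1536·x^6 - 256·x^7 - 1024·x^8)·Dx^4  (order 4).
h: a_k = 0, 1, 9/2, 5/3, -5/12, 29/5, …
ICs: h(0) = 0, h′(0) = 1, h′′(0) = 9, h′′′(0) = 10.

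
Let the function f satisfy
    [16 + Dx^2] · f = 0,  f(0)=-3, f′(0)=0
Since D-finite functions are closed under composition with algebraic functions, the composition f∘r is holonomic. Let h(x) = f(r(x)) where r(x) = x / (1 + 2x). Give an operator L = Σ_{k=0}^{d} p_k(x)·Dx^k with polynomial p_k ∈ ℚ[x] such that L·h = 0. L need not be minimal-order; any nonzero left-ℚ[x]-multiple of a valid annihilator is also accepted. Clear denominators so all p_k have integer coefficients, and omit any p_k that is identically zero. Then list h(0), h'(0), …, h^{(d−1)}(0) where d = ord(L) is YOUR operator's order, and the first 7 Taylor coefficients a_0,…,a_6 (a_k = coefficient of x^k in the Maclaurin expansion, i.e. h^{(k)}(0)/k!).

L = 16 + (4 + 24·x + 48·x^2 + 32·x^3)·Dx + (1 + 8·x + 24·x^2 + 32·x^3 + 16·x^4)·Dx^2  (order 2).
h: a_k = -3, 0, 24, -96, 256, -512, 9856/15, …
ICs: h(0) = -3, h′(0) = 0.

f: a_k = -3, 0, 24, 0, -32, 0, 256/15, …
f∘r: x↦r, Dx↦Dx/r' in L_f ⇒ L₀.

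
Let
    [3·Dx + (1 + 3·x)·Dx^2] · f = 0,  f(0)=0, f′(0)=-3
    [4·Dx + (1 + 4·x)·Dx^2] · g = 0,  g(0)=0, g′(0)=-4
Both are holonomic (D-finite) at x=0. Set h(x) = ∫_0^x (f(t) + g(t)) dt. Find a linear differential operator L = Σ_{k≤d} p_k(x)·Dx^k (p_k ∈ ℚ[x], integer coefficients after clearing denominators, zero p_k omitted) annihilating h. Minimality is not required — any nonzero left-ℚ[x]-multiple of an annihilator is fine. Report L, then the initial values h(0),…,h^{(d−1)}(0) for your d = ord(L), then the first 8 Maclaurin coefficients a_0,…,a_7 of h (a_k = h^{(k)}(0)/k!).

L = 24·Dx^2 + (14 + 48·x)·Dx^3 + (1 + 7·x + 12·x^2)·Dx^4  (order 4).
h: a_k = 0, 0, -7/2, 25/6, -91/12, 337/20, -1267/30, 4825/42, …
ICs: h(0) = 0, h′(0) = 0, h′′(0) = -7, h′′′(0) = 25.

f: a_k = 0, -3, 9/2, -9, 81/4, -243/5, 243/2, -2187/7, …
g: a_k = 0, -4, 8, -64/3, 64, -1024/5, 2048/3, -16384/7, …
Weyl lclm of L_f,L_g ⇒ L₀ (ord ≤ 4).
h=∫h₀ ⇒ L = L₀·Dx.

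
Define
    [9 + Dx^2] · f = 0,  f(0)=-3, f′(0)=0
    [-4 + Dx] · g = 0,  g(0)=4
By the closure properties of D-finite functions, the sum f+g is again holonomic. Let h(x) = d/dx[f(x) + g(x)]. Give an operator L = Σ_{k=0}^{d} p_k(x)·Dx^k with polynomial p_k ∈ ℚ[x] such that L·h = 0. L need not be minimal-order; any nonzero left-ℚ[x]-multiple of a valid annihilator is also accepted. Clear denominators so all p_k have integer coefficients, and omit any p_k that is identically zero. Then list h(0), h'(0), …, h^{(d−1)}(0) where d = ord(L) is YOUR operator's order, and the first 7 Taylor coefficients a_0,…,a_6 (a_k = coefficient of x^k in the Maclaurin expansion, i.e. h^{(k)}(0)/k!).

f: a_k = -3, 0, 27/2, 0, -81/8, 0, 243/80, …
g: a_k = 4, 16, 32, 128/3, 128/3, 512/15, 1024/45, …
Weyl lclm of L_f,L_g ⇒ L₀ (ord ≤ 3).
h₀' ⇒ L via d/dx closure of L₀.
L = 36 - 9·Dx + 4·Dx^2 - Dx^3  (order 3).
h: a_k = 16, 91, 128, 781/6, 512/3, 18571/120, 4096/45, …
ICs: h(0) = 16, h′(0) = 91, h′′(0) = 256.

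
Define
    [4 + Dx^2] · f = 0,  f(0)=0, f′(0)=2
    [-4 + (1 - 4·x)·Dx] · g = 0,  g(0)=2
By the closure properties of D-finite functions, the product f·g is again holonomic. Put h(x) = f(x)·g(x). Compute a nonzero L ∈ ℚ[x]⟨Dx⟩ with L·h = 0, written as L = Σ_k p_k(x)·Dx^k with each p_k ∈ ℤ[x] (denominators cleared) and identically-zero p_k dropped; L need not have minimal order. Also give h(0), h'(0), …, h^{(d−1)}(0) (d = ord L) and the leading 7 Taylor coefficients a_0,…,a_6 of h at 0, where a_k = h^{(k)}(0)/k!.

L = (-4 + 16·x) + 8·Dx + (-1 + 4·x)·Dx^2  (order 2).
h: a_k = 0, 4, 16, 184/3, 736/3, 14728/15, 58912/15, …
ICs: h(0) = 0, h′(0) = 4.

f: a_k = 0, 2, 0, -4/3, 0, 4/15, 0, …
g: a_k = 2, 8, 32, 128, 512, 2048, 8192, …
h₀=f·g: eliminate ⇒ L₀, order ≤ 2·1.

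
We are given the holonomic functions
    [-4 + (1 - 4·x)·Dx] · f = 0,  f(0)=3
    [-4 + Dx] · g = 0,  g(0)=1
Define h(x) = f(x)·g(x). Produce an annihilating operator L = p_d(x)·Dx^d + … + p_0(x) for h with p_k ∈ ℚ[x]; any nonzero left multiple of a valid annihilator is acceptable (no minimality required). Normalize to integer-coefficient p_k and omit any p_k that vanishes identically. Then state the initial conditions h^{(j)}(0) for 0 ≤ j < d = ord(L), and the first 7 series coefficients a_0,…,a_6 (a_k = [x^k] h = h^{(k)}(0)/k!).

L = (8 - 16·x) + (-1 + 4·x)·Dx  (order 1).
h: a_k = 3, 24, 120, 512, 2080, 41728/5, 500992/15, …
ICs: h(0) = 3.

f: a_k = 3, 12, 48, 192, 768, 3072, 12288, …
g: a_k = 1, 4, 8, 32/3, 32/3, 128/15, 256/45, …
Product ⇒ symmetric product L₀, ord ≤ 1.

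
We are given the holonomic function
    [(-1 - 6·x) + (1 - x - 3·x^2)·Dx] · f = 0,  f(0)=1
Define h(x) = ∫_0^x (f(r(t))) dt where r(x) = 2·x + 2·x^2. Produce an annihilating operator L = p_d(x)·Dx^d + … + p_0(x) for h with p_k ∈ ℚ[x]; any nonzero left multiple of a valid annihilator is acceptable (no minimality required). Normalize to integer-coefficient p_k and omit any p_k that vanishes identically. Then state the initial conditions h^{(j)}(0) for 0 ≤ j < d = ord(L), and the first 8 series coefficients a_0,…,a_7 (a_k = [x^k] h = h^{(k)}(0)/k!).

L = (2 + 28·x + 72·x^2 + 48·x^3)·Dx + (-1 + 2·x + 14·x^2 + 24·x^3 + 12·x^4)·Dx^2  (order 2).
h: a_k = 0, 1, 1, 6, 22, 488/5, 444, 14488/7, …
ICs: h(0) = 0, h′(0) = 1.

f: a_k = 1, 1, 4, 7, 19, 40, 97, 217, …
L₀ from L_f via x↦r, Dx↦r'^{-1}Dx.
h=∫h₀ ⇒ L = L₀·Dx.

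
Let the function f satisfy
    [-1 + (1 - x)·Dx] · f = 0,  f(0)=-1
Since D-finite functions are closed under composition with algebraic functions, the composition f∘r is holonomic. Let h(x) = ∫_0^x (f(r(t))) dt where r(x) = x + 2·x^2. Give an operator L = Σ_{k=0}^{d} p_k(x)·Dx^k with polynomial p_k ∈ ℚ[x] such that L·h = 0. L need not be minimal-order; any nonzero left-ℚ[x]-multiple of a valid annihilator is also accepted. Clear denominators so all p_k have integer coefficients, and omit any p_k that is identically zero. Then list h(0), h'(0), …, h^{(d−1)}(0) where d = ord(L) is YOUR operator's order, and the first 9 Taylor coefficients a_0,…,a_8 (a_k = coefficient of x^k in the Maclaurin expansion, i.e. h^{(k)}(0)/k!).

f: a_k = -1, -1, -1, -1, -1, -1, -1, -1, -1, …
Change of var in L_f (x↦r) gives L₀.
∫: right-multiply L₀ by Dx.
L = (1 + 4·x)·Dx + (-1 + x + 2·x^2)·Dx^2  (order 2).
h: a_k = 0, -1, -1/2, -1, -5/4, -11/5, -7/2, -43/7, -85/8, …
ICs: h(0) = 0, h′(0) = -1.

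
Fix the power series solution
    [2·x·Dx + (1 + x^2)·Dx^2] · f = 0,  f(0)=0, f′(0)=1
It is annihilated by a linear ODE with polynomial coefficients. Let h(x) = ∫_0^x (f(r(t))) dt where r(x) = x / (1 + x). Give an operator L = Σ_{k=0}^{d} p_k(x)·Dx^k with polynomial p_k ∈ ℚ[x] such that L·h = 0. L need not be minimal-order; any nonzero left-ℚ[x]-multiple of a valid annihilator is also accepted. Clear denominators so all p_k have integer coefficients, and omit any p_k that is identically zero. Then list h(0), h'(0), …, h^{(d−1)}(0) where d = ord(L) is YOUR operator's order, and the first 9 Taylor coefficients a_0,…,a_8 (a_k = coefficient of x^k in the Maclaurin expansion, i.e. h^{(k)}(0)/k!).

f: a_k = 0, 1, 0, -1/3, 0, 1/5, 0, -1/7, 0, …
Change of var in L_f (x↦r) gives L₀.
Integrate: L := L₀·Dx.
L = (2 + 4·x)·Dx^2 + (1 + 2·x + 2·x^2)·Dx^3  (order 3).
h: a_k = 0, 0, 1/2, -1/3, 1/6, 0, -2/15, 4/21, -1/7, …
ICs: h(0) = 0, h′(0) = 0, h′′(0) = 1.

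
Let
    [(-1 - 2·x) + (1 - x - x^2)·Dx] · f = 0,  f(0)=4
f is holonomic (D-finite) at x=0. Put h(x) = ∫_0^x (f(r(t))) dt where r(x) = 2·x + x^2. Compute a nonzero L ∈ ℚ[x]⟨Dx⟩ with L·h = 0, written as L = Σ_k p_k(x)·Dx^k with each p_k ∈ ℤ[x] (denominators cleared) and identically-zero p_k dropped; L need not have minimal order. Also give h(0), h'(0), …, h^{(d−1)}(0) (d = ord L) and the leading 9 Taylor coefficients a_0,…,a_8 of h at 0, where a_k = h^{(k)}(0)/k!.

f: a_k = 4, 4, 8, 12, 20, 32, 52, 84, 136, …
Change of var in L_f (x↦r) gives L₀.
h=∫₀ˣh₀: take L = L₀·Dx.
L = (2 + 10·x + 12·x^2 + 4·x^3)·Dx + (-1 + 2·x + 5·x^2 + 4·x^3 + x^4)·Dx^2  (order 2).
h: a_k = 0, 4, 4, 12, 32, 472/5, 868/3, 6380/7, 2932, …
ICs: h(0) = 0, h′(0) = 4.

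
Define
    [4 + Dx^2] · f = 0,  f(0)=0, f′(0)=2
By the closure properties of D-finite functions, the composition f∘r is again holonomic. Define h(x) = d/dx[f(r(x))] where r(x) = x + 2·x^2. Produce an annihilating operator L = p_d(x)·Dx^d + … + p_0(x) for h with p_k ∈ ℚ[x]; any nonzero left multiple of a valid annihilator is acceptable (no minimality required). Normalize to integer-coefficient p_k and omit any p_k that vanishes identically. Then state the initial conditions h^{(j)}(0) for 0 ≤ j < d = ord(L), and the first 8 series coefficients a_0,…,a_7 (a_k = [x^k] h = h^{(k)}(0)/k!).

L = (52 + 64·x + 384·x^2 + 1024·x^3 + 1024·x^4) + (-12 - 48·x)·Dx + (1 + 8·x + 16·x^2)·Dx^2  (order 2).
h: a_k = 2, 8, -4, -32, -236/3, -48, 3352/45, 7552/45, …
ICs: h(0) = 2, h′(0) = 8.

f: a_k = 0, 2, 0, -4/3, 0, 4/15, 0, -8/315, …
h₀=f(r): pull back L_f along r ⇒ L₀.
h₀' ⇒ L via d/dx closure of L₀.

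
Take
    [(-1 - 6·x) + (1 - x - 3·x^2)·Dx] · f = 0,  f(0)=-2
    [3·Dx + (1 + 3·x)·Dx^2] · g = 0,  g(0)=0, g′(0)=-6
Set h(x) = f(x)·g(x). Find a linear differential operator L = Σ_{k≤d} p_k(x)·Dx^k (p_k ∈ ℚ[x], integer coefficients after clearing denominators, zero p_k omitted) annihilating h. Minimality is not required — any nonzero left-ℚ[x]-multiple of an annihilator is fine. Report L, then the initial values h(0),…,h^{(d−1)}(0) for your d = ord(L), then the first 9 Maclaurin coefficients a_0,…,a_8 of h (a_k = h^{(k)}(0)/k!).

L = (9 + 36·x) + (-1 + 21·x + 45·x^2)·Dx + (-1 - 2·x + 6·x^2 + 9·x^3)·Dx^2  (order 2).
h: a_k = 0, 12, -6, 66, -33, 1797/5, -1128/5, 73581/35, -129849/70, …
ICs: h(0) = 0, h′(0) = 12.

f: a_k = -2, -2, -8, -14, -38, -80, -194, -434, -1016, …
g: a_k = 0, -6, 9, -18, 81/2, -486/5, 243, -4374/7, 6561/4, …
Sym-product of L_f,L_g gives L₀ (≤ ord 2).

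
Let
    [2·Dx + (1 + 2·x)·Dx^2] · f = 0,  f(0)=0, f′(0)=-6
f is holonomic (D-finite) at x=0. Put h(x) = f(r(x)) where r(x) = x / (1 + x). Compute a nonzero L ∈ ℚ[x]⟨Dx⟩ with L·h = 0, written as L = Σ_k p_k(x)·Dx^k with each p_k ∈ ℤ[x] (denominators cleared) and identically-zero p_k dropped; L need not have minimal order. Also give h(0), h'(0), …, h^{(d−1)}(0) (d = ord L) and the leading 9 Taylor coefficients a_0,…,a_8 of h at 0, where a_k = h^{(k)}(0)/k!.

L = (4 + 6·x)·Dx + (1 + 4·x + 3·x^2)·Dx^2  (order 2).
h: a_k = 0, -6, 12, -26, 60, -726/5, 364, -6558/7, 2460, …
ICs: h(0) = 0, h′(0) = -6.

f: a_k = 0, -6, 6, -8, 12, -96/5, 32, -384/7, 96, …
f∘r: x↦r, Dx↦Dx/r' in L_f ⇒ L₀.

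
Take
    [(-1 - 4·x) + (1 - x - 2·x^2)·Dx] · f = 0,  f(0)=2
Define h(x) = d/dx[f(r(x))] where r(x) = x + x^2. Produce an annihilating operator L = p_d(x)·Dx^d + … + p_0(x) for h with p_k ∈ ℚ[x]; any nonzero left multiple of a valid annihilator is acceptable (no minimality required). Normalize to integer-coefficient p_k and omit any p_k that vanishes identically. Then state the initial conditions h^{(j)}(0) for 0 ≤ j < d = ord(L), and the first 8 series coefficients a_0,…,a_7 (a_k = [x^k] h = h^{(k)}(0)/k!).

L = (8 + 10·x + 30·x^2 + 40·x^3 + 20·x^4) + (-1 - x + 5·x^2 + 10·x^3 + 10·x^4 + 4·x^5)·Dx  (order 1).
h: a_k = 2, 16, 66, 232, 800, 2628, 8358, 26112, …
ICs: h(0) = 2.

f: a_k = 2, 2, 6, 10, 22, 42, 86, 170, …
f∘r: x↦r, Dx↦Dx/r' in L_f ⇒ L₀.
h=h₀': d/dx-closure on L₀ ⇒ L.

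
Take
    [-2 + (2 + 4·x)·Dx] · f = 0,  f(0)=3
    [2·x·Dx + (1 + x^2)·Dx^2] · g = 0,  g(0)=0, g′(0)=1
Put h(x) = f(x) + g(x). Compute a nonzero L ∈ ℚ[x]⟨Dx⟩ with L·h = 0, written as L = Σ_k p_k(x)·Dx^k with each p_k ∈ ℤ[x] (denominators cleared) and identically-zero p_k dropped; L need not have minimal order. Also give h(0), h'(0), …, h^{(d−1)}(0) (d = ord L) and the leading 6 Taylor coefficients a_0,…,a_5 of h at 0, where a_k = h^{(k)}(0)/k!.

L = (-2 - 10·x + 6·x^2 + 6·x^3)·Dx + (-5 - 8·x - 8·x^2 + 24·x^3 + 21·x^4)·Dx^2 + (-1 + 6·x^2 + 6·x^3 + 7·x^4 + 6·x^5)·Dx^3  (order 3).
h: a_k = 3, 4, -3/2, 7/6, -15/8, 113/40, …
ICs: h(0) = 3, h′(0) = 4, h′′(0) = -3.

f: a_k = 3, 3, -3/2, 3/2, -15/8, 21/8, …
g: a_k = 0, 1, 0, -1/3, 0, 1/5, …
L₀ := lclm(L_f,L_g); ord L₀ ≤ 1+2.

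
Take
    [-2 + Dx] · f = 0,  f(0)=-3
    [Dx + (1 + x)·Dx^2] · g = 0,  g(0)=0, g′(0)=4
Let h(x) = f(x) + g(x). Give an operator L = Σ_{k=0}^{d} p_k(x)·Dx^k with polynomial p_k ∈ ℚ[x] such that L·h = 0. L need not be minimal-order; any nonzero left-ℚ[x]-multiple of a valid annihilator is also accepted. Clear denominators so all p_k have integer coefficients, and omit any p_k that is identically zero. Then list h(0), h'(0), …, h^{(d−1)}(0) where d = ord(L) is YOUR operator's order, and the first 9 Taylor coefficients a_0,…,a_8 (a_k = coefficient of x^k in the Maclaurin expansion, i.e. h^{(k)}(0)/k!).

L = (-8 - 4·x)·Dx + (-2 - 8·x - 4·x^2)·Dx^2 + (3 + 5·x + 2·x^2)·Dx^3  (order 3).
h: a_k = -3, -2, -8, -8/3, -3, 0, -14/15, 52/105, -109/210, …
ICs: h(0) = -3, h′(0) = -2, h′′(0) = -16.

f: a_k = -3, -6, -6, -4, -2, -4/5, -4/15, -8/105, -2/105, …
g: a_k = 0, 4, -2, 4/3, -1, 4/5, -2/3, 4/7, -1/2, …
f+g: L₀ = lclm(L_f,L_g), ord ≤ 1+2.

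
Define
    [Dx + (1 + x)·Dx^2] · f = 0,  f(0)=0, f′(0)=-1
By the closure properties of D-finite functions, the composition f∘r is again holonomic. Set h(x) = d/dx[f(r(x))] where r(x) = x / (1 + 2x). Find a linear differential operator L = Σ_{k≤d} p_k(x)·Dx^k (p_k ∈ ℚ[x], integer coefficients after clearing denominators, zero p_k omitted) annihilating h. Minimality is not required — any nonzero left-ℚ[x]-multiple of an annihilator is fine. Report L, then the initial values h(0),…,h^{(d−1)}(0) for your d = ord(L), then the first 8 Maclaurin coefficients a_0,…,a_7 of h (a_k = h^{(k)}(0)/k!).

L = (5 + 12·x) + (1 + 5·x + 6·x^2)·Dx  (order 1).
h: a_k = -1, 5, -19, 65, -211, 665, -2059, 6305, …
ICs: h(0) = -1.

f: a_k = 0, -1, 1/2, -1/3, 1/4, -1/5, 1/6, -1/7, …
Substitute x→r, Dx→(1/r')Dx; clear ⇒ L₀.
Differentiate: ansatz ord ≤ ord L₀ ⇒ L.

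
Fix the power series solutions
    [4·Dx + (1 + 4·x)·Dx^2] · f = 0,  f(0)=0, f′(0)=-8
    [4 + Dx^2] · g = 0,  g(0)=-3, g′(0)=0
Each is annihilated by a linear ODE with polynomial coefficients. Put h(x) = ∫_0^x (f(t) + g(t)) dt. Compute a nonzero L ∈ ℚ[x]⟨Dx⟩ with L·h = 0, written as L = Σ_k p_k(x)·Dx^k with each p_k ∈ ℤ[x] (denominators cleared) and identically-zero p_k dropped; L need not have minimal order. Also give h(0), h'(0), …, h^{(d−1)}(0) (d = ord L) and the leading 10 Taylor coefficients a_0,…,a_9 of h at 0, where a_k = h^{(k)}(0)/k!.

f: a_k = 0, -8, 16, -128/3, 128, -2048/5, 4096/3, -32768/7, 16384, -524288/9, …
g: a_k = -3, 0, 6, 0, -2, 0, 4/15, 0, -2/105, 0, …
L₀ := lclm(L_f,L_g); ord L₀ ≤ 2+2.
h=∫₀ˣh₀: take L = L₀·Dx.
L = (400 + 128·x + 256·x^2)·Dx^2 + (36 + 176·x + 192·x^2 + 256·x^3)·Dx^3 + (100 + 32·x + 64·x^2)·Dx^4 + (9 + 44·x + 48·x^2 + 64·x^3)·Dx^5  (order 5).
h: a_k = 0, -3, -4, 22/3, -32/3, 126/5, -1024/15, 6828/35, -4096/7, 1720318/945, …
ICs: h(0) = 0, h′(0) = -3, h′′(0) = -8, h′′′(0) = 44, h′′′′(0) = -256.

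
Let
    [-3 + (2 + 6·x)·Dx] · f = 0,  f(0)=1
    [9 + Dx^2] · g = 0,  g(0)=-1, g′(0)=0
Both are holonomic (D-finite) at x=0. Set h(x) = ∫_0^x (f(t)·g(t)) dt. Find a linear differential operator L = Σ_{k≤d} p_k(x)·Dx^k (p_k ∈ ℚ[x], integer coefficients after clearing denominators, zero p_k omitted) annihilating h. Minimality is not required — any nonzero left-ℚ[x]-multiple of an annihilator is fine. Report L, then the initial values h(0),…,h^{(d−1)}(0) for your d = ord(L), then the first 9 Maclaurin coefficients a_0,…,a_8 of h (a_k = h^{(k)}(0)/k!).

f: a_k = 1, 3/2, -9/8, 27/16, -405/128, 1701/256, -15309/1024, 72171/2048, -2814669/32768, …
g: a_k = -1, 0, 9/2, 0, -27/8, 0, 81/80, 0, -729/4480, …
h₀=f·g: eliminate ⇒ L₀, order ≤ 1·2.
Integrate: L := L₀·Dx.
L = (63 + 216·x + 324·x^2)·Dx + (-12 - 36·x)·Dx^2 + (4 + 24·x + 36·x^2)·Dx^3  (order 3).
h: a_k = 0, -1, -3/4, 15/8, 81/64, -135/128, -351/512, 28269/35840, -97443/81920, …
ICs: h(0) = 0, h′(0) = -1, h′′(0) = -3/2.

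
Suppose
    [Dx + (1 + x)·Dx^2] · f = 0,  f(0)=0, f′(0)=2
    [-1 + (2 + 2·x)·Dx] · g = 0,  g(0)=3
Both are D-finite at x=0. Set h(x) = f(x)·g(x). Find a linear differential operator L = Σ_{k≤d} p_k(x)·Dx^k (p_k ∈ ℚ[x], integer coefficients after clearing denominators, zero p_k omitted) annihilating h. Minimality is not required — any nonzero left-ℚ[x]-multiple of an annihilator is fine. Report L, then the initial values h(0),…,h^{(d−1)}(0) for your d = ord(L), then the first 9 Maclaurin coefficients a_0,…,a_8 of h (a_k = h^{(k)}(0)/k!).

L = 1 + (4 + 8·x + 4·x^2)·Dx^2  (order 2).
h: a_k = 0, 6, 0, -1/4, 1/4, -71/320, 31/160, -3043/17920, 2689/17920, …
ICs: h(0) = 0, h′(0) = 6.

f: a_k = 0, 2, -1, 2/3, -1/2, 2/5, -1/3, 2/7, -1/4, …
g: a_k = 3, 3/2, -3/8, 3/16, -15/128, 21/256, -63/1024, 99/2048, -1287/32768, …
h₀=f·g: eliminate ⇒ L₀, order ≤ 2·1.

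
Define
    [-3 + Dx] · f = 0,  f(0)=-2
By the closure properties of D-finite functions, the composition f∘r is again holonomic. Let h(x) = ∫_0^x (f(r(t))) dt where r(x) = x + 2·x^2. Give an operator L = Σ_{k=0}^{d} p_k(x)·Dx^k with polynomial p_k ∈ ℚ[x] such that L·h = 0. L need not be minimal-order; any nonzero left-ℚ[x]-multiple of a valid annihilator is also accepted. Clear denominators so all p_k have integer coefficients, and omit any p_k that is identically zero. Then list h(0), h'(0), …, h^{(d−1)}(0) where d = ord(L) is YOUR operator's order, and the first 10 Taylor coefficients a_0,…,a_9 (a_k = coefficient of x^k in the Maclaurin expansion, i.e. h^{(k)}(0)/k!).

L = (-3 - 12·x)·Dx + Dx^2  (order 2).
h: a_k = 0, -2, -3, -7, -45/4, -387/20, -1107/40, -11061/280, -112887/2240, -28173/448, …
ICs: h(0) = 0, h′(0) = -2.

f: a_k = -2, -6, -9, -9, -27/4, -81/20, -81/40, -243/280, -729/2240, -243/2240, …
h₀=f(r): pull back L_f along r ⇒ L₀.
h=∫₀ˣh₀: take L = L₀·Dx.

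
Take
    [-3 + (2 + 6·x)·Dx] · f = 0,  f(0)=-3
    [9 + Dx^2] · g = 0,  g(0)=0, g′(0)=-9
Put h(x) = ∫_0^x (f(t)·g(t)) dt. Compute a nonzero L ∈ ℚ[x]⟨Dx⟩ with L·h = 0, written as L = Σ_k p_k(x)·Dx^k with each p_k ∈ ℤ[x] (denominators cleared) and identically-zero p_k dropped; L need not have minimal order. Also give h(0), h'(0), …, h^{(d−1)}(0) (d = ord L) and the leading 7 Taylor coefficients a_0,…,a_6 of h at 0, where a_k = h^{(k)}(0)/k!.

f: a_k = -3, -9/2, 27/8, -81/16, 1215/128, -5103/256, 45927/1024, …
g: a_k = 0, -9, 0, 27/2, 0, -243/40, 0, …
Sym-product of L_f,L_g gives L₀ (≤ ord 2).
h=∫h₀ ⇒ L = L₀·Dx.
L = (63 + 216·x + 324·x^2)·Dx + (-12 - 36·x)·Dx^2 + (4 + 24·x + 36·x^2)·Dx^3  (order 3).
h: a_k = 0, 0, 27/2, 27/2, -567/32, -243/80, -4617/1280, …
ICs: h(0) = 0, h′(0) = 0, h′′(0) = 27.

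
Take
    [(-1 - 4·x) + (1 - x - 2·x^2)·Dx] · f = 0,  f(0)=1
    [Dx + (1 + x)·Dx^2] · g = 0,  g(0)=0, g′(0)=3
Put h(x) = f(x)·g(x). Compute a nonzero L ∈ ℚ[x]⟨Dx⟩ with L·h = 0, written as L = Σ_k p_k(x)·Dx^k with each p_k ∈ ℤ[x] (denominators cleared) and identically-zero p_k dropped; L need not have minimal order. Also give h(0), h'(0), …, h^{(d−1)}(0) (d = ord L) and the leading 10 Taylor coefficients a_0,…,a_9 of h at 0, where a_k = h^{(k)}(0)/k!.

f: a_k = 1, 1, 3, 5, 11, 21, 43, 85, 171, 341, …
g: a_k = 0, 3, -3/2, 1, -3/4, 3/5, -1/2, 3/7, -3/8, 1/3, …
L₀ := L_f ⊗_s L_g (sym. prod.), ord ≤ 2.
L = (5 + 8·x) + (1 + 11·x + 10·x^2)·Dx + (-1 + 3·x^2 + 2·x^3)·Dx^2  (order 2).
h: a_k = 0, 3, 3/2, 17/2, 43/4, 567/20, 987/20, 14907/140, 11469/56, 351199/840, …
ICs: h(0) = 0, h′(0) = 3.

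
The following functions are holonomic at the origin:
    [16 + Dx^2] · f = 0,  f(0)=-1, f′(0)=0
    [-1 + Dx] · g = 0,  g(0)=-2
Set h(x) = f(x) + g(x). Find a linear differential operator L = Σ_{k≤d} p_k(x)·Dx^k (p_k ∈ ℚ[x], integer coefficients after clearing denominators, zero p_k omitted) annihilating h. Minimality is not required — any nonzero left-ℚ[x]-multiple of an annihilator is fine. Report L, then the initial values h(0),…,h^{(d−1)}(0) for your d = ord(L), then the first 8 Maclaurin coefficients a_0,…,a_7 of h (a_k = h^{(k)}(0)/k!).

f: a_k = -1, 0, 8, 0, -32/3, 0, 256/45, 0, …
g: a_k = -2, -2, -1, -1/3, -1/12, -1/60, -1/360, -1/2520, …
h₀=f+g: left-lcm gives L₀, ord ≤ 3.
L = -16 + 16·Dx - Dx^2 + Dx^3  (order 3).
h: a_k = -3, -2, 7, -1/3, -43/4, -1/60, 2047/360, -1/2520, …
ICs: h(0) = -3, h′(0) = -2, h′′(0) = 14.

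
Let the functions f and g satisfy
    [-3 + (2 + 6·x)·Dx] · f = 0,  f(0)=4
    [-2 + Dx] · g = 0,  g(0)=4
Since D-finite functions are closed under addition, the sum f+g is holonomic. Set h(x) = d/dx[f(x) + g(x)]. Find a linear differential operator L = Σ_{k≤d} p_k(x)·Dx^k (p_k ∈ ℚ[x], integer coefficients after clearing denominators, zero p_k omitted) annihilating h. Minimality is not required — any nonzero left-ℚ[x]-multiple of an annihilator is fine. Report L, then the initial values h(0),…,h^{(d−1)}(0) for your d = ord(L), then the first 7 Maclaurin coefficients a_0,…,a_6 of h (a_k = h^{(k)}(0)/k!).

L = (-78 - 72·x) + (11 - 96·x - 144·x^2)·Dx + (14 + 66·x + 72·x^2)·Dx^2  (order 2).
h: a_k = 14, 7, 145/4, -959/24, 26539/192, -684809/1920, 22750249/23040, …
ICs: h(0) = 14, h′(0) = 7.

f: a_k = 4, 6, -9/2, 27/4, -405/32, 1701/64, -15309/256, …
g: a_k = 4, 8, 8, 16/3, 8/3, 16/15, 16/45, …
L₀ := lclm(L_f,L_g); ord L₀ ≤ 1+1.
h=h₀': d/dx-closure on L₀ ⇒ L.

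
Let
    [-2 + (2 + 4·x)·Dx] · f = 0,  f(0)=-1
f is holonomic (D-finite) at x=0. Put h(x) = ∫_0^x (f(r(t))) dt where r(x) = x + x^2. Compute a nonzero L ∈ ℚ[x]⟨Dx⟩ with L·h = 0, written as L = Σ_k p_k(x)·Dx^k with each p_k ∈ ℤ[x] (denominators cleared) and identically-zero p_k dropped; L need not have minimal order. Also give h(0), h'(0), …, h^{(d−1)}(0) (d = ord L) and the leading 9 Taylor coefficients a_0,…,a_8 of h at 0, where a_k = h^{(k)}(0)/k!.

f: a_k = -1, -1, 1/2, -1/2, 5/8, -7/8, 21/16, -33/16, 429/128, …
h₀=f(r): pull back L_f along r ⇒ L₀.
Integrate: L := L₀·Dx.
L = (-1 - 2·x)·Dx + (1 + 2·x + 2·x^2)·Dx^2  (order 2).
h: a_k = 0, -1, -1/2, -1/6, 1/8, -3/40, 1/48, 3/112, -7/128, …
ICs: h(0) = 0, h′(0) = -1.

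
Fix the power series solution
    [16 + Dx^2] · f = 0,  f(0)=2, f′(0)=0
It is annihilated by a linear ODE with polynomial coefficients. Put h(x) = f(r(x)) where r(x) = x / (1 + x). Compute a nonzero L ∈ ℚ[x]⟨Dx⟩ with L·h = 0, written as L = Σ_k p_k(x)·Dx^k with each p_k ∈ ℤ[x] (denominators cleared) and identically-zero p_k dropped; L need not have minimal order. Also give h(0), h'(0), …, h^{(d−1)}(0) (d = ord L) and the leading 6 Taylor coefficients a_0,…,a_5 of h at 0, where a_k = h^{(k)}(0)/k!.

L = 16 + (2 + 6·x + 6·x^2 + 2·x^3)·Dx + (1 + 4·x + 6·x^2 + 4·x^3 + x^4)·Dx^2  (order 2).
h: a_k = 2, 0, -16, 32, -80/3, -64/3, …
ICs: h(0) = 2, h′(0) = 0.

f: a_k = 2, 0, -16, 0, 64/3, 0, …
Change of var in L_f (x↦r) gives L₀.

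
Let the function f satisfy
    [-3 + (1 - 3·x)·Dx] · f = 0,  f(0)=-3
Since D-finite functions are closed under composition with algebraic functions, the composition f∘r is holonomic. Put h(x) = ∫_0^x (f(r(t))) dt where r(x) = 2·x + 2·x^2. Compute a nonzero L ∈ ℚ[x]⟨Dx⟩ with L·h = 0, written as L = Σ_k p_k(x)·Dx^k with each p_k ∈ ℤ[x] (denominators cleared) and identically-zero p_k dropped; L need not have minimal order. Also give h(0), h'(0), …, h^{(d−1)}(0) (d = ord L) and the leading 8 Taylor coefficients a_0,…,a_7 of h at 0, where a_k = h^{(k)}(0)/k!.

f: a_k = -3, -9, -27, -81, -243, -729, -2187, -6561, …
f∘r: x↦r, Dx↦Dx/r' in L_f ⇒ L₀.
∫: right-multiply L₀ by Dx.
L = (6 + 12·x)·Dx + (-1 + 6·x + 6·x^2)·Dx^2  (order 2).
h: a_k = 0, -3, -9, -42, -216, -1188, -6804, -280584/7, …
ICs: h(0) = 0, h′(0) = -3.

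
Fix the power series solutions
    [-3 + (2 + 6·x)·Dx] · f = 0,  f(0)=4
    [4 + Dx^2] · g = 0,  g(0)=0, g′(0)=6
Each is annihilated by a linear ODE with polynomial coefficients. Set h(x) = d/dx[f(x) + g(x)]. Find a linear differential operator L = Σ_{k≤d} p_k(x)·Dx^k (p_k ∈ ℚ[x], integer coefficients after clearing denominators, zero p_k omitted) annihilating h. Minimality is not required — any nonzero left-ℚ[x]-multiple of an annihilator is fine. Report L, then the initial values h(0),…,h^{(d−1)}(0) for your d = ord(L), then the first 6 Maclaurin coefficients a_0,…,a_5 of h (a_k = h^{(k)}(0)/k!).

L = (-1812 - 1152·x - 1728·x^2) + (-344 - 1800·x - 3456·x^2 - 3456·x^3)·Dx + (-453 - 288·x - 432·x^2)·Dx^2 + (-86 - 450·x - 864·x^2 - 864·x^3)·Dx^3  (order 3).
h: a_k = 12, -9, 33/4, -405/8, 8761/64, -45927/128, …
ICs: h(0) = 12, h′(0) = -9, h′′(0) = 33/2.

f: a_k = 4, 6, -9/2, 27/4, -405/32, 1701/64, …
g: a_k = 0, 6, 0, -4, 0, 4/5, …
Weyl lclm of L_f,L_g ⇒ L₀ (ord ≤ 3).
h₀' ⇒ L via d/dx closure of L₀.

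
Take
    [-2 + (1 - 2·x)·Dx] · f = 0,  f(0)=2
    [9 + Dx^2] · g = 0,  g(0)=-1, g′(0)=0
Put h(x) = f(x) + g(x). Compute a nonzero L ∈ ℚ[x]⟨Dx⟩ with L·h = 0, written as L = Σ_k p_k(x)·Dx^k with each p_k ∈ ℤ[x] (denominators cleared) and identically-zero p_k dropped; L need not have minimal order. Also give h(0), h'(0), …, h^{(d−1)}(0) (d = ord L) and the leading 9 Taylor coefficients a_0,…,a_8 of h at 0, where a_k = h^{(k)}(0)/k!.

L = (594 - 648·x + 648·x^2) + (-153 + 630·x - 972·x^2 + 648·x^3)·Dx + (66 - 72·x + 72·x^2)·Dx^2 + (-17 + 70·x - 108·x^2 + 72·x^3)·Dx^3  (order 3).
h: a_k = 1, 4, 25/2, 16, 229/8, 64, 10321/80, 256, 2293031/4480, …
ICs: h(0) = 1, h′(0) = 4, h′′(0) = 25.

f: a_k = 2, 4, 8, 16, 32, 64, 128, 256, 512, …
g: a_k = -1, 0, 9/2, 0, -27/8, 0, 81/80, 0, -729/4480, …
Weyl lclm of L_f,L_g ⇒ L₀ (ord ≤ 3).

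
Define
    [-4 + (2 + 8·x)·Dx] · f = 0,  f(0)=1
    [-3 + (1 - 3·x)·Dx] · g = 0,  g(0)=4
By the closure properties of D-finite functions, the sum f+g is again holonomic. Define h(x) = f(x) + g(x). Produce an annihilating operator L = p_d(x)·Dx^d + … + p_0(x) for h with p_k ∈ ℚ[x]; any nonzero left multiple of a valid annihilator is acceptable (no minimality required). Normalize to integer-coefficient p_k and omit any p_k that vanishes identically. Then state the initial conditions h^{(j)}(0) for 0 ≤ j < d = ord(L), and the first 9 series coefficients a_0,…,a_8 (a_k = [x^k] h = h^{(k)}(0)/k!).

f: a_k = 1, 2, -2, 4, -10, 28, -84, 264, -858, …
g: a_k = 4, 12, 36, 108, 324, 972, 2916, 8748, 26244, …
f+g: L₀ = lclm(L_f,L_g), ord ≤ 1+1.
L = (48 + 108·x) + (-22 - 120·x - 324·x^2)·Dx + (1 + 19·x + 6·x^2 - 216·x^3)·Dx^2  (order 2).
h: a_k = 5, 14, 34, 112, 314, 1000, 2832, 9012, 25386, …
ICs: h(0) = 5, h′(0) = 14.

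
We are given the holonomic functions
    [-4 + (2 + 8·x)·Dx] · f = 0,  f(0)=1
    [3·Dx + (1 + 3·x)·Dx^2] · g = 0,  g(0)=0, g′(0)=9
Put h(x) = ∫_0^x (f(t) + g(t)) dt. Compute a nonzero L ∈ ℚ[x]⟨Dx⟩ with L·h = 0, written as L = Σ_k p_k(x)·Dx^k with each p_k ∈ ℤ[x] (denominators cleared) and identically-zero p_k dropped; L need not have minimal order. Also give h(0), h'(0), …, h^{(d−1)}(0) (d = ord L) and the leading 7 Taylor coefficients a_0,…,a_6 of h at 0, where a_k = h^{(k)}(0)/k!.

L = 36·x·Dx^2 + (6 + 72·x + 180·x^2)·Dx^3 + (1 + 13·x + 54·x^2 + 72·x^3)·Dx^4  (order 4).
h: a_k = 0, 1, 11/2, -31/6, 31/4, -283/20, 869/30, …
ICs: h(0) = 0, h′(0) = 1, h′′(0) = 11, h′′′(0) = -31.

f: a_k = 1, 2, -2, 4, -10, 28, -84, …
g: a_k = 0, 9, -27/2, 27, -243/4, 729/5, -729/2, …
Weyl lclm of L_f,L_g ⇒ L₀ (ord ≤ 3).
Integrate: L := L₀·Dx.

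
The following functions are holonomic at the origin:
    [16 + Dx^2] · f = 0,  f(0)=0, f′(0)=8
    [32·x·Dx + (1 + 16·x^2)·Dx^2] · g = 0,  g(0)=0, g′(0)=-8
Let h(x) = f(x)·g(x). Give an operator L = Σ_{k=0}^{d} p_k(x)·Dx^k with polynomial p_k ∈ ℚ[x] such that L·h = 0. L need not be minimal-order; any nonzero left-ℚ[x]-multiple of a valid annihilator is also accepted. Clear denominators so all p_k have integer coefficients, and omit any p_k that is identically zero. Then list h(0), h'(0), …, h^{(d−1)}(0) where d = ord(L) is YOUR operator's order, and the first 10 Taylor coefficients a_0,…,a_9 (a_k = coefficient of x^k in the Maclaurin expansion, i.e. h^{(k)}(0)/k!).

f: a_k = 0, 8, 0, -64/3, 0, 256/15, 0, -2048/315, 0, 4096/2835, …
g: a_k = 0, -8, 0, 128/3, 0, -2048/5, 0, 32768/7, 0, -524288/9, …
Product ⇒ symmetric product L₀, ord ≤ 4.
L = (1280 + 53248·x^2 + 360448·x^4 + 2097152·x^6 + 8388608·x^8) + (1536·x + 40960·x^3 + 393216·x^5 + 2097152·x^7)·Dx + (96 + 4096·x^2 + 36864·x^4 + 262144·x^6 + 1048576·x^8)·Dx^2 + (96·x + 2560·x^3 + 24576·x^5 + 131072·x^7)·Dx^3 + (1 + 48·x^2 + 896·x^4 + 8192·x^6 + 32768·x^8)·Dx^4  (order 4).
h: a_k = 0, 0, -64, 0, 512, 0, -38912/9, 0, 704512/15, 0, …
ICs: h(0) = 0, h′(0) = 0, h′′(0) = -128, h′′′(0) = 0.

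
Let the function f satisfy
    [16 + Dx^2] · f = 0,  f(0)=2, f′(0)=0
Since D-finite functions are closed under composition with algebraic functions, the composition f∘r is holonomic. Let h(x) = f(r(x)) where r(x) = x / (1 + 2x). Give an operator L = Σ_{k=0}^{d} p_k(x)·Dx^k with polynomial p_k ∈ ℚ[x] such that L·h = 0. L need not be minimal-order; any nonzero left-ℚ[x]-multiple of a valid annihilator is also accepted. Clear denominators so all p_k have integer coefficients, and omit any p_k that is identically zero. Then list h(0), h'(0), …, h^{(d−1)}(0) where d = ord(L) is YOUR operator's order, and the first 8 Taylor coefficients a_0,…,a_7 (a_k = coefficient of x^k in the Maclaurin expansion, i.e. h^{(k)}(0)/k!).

L = 16 + (4 + 24·x + 48·x^2 + 32·x^3)·Dx + (1 + 8·x + 24·x^2 + 32·x^3 + 16·x^4)·Dx^2  (order 2).
h: a_k = 2, 0, -16, 64, -512/3, 1024/3, -19712/45, -1024/5, …
ICs: h(0) = 2, h′(0) = 0.

f: a_k = 2, 0, -16, 0, 64/3, 0, -512/45, 0, …
L₀ from L_f via x↦r, Dx↦r'^{-1}Dx.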